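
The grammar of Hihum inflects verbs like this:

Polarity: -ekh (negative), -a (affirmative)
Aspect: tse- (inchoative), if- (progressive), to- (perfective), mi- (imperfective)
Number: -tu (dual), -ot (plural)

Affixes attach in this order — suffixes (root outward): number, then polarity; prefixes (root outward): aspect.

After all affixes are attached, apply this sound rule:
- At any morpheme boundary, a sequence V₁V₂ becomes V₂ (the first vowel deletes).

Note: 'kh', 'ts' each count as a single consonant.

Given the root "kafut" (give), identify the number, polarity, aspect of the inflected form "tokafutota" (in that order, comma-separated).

plural, affirmative, perfective

Segment: to-kafut-ot-a.
number: -ot → plural.
polarity: -a → affirmative.
aspect: to- → perfective.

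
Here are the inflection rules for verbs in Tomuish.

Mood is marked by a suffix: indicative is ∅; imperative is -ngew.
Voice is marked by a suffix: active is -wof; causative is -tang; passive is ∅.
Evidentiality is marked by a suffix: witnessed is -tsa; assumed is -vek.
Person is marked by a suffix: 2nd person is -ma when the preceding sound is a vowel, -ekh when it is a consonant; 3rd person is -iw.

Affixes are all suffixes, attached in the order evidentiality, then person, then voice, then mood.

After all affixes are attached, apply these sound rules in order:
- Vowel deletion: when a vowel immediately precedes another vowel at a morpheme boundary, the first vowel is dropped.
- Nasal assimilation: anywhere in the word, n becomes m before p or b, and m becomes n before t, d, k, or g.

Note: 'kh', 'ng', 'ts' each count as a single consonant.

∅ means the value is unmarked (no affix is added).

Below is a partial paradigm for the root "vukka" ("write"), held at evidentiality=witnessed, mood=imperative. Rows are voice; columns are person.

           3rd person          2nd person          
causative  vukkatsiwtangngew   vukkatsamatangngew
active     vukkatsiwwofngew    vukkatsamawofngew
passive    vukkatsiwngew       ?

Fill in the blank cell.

vukkatsamangew

Attach evidentiality witnessed -tsa → vukkatsa.
Attach person 2nd person -ma (after vowel 'a') → vukkatsama.
voice = passive: zero marking, form stays vukkatsama.
Attach mood imperative -ngew → vukkatsamangew.
Vowel deletion: no change.
Nasal assimilation: no change.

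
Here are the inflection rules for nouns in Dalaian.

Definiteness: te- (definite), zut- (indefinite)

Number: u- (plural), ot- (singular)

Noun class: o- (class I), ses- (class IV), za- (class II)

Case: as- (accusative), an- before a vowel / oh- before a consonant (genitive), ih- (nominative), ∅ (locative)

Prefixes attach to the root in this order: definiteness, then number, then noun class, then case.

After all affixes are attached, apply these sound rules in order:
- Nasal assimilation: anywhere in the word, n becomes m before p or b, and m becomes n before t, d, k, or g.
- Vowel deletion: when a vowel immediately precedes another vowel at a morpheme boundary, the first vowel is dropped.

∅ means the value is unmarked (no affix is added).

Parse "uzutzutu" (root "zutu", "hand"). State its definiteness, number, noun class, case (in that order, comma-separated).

indefinite, plural, class I, locative

Segment: o-u-zut-zutu.
definiteness: zut- → indefinite.
number: u- → plural.
noun class: o- → class I.
case: ∅ → locative.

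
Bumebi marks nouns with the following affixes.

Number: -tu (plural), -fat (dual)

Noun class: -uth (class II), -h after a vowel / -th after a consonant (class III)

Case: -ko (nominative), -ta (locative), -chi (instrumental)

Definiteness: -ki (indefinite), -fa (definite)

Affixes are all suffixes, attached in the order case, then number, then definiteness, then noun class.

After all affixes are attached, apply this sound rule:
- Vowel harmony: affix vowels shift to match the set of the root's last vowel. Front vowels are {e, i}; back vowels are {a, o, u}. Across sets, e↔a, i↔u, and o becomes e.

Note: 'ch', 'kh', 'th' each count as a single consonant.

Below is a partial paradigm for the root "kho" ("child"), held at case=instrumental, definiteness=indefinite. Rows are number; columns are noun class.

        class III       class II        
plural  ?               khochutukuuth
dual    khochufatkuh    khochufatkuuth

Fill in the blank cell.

khochutukuh

Attach case instrumental -chi → khochi.
Attach number plural -tu → khochitu.
Attach definiteness indefinite -ki → khochituki.
Attach noun class class III -h (after vowel 'i') → khochitukih.
Apply vowel harmony: khochitukih → khochutukuh.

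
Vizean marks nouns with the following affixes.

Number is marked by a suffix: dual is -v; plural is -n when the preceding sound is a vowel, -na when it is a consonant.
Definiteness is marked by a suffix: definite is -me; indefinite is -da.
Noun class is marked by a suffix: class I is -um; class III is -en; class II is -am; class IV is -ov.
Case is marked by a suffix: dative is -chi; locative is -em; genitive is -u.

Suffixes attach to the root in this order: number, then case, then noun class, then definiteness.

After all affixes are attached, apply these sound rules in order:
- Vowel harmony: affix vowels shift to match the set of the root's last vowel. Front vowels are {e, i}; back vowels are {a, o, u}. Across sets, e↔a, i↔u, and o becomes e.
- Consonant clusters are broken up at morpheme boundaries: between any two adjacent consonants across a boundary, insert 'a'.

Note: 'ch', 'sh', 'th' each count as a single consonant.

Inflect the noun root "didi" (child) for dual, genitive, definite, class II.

didiviemame

Attach number dual -v → didiv.
Attach case genitive -u → didivu.
Attach noun class class II -am → didivuam.
Attach definiteness definite -me → didivuamme.
Apply vowel harmony: didivuamme → didiviemme.
Apply epenthesis: didiviemme → didiviemame.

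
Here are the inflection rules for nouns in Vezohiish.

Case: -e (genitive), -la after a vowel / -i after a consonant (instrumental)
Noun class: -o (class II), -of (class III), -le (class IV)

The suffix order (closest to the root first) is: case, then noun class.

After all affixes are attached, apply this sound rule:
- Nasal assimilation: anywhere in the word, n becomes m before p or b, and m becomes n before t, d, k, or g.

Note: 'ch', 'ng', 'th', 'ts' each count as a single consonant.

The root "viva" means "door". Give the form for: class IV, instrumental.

Attach case instrumental -la (after vowel 'a') → vivala.
Attach noun class class IV -le → vivalale.
Nasal assimilation: no change.

vivalale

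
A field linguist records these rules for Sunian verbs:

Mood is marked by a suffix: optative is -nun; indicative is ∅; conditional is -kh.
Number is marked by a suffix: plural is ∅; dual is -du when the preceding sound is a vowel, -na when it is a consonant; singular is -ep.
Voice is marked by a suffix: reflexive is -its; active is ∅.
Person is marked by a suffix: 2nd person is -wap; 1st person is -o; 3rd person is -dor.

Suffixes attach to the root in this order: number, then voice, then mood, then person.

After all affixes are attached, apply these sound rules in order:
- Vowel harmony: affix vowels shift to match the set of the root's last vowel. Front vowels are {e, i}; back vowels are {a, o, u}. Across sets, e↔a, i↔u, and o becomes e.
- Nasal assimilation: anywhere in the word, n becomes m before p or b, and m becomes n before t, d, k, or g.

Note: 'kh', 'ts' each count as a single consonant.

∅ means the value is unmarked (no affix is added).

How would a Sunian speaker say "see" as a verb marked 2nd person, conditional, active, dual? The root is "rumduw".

Attach number dual -na (after consonant 'w') → rumduwna.
voice = active: zero marking, form stays rumduwna.
Attach mood conditional -kh → rumduwnakh.
Attach person 2nd person -wap → rumduwnakhwap.
Vowel harmony: no change.
Apply nasal assimilation: rumduwnakhwap → runduwnakhwap.

runduwnakhwap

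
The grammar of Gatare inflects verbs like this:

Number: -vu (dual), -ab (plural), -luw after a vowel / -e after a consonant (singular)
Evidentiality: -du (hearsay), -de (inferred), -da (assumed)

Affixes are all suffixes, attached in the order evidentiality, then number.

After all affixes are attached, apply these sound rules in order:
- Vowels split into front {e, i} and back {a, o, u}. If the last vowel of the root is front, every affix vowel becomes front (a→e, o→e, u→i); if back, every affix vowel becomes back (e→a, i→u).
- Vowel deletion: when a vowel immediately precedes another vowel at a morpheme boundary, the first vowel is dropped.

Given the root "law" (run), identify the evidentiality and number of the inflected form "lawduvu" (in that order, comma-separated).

hearsay, dual

Segment: law-du-vu.
evidentiality: -du → hearsay.
number: -vu → dual.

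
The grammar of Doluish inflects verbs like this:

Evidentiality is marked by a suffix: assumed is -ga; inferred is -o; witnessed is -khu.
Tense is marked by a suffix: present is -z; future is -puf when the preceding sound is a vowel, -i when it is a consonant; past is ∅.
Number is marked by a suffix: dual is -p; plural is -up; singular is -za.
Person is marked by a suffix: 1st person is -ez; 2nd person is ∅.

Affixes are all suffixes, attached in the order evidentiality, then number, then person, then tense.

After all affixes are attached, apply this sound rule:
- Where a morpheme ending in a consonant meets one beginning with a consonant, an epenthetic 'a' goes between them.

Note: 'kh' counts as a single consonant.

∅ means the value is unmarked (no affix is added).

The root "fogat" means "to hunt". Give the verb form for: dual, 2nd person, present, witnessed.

Attach evidentiality witnessed -khu → fogatkhu.
Attach number dual -p → fogatkhup.
person = 2nd person: zero marking, form stays fogatkhup.
Attach tense present -z → fogatkhupz.
Apply epenthesis: fogatkhupz → fogatakhupaz.

fogatakhupaz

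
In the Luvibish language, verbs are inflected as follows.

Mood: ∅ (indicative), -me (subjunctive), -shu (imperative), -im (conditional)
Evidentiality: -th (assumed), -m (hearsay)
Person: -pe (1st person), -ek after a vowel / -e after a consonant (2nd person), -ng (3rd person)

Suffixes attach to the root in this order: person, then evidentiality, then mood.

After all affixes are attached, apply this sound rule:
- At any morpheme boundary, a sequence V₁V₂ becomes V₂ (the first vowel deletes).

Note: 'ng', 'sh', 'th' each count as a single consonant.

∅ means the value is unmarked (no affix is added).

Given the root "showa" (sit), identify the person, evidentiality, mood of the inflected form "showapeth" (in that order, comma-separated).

Segment: showa-pe-th.
person: -pe → 1st person.
evidentiality: -th → assumed.
mood: ∅ → indicative.

1st person, assumed, indicative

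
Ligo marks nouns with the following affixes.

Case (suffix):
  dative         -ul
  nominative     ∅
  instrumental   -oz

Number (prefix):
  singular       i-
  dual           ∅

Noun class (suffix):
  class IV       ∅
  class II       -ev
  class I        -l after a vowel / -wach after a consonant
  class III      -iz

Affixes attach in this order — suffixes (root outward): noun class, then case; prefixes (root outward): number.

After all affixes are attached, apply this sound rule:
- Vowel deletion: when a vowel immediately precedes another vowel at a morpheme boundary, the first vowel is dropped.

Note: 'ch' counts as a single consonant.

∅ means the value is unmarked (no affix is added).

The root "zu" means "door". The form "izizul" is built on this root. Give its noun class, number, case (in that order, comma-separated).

Segment: i-zu-iz-ul.
noun class: -iz → class III.
number: i- → singular.
case: -ul → dative.

class III, singular, dative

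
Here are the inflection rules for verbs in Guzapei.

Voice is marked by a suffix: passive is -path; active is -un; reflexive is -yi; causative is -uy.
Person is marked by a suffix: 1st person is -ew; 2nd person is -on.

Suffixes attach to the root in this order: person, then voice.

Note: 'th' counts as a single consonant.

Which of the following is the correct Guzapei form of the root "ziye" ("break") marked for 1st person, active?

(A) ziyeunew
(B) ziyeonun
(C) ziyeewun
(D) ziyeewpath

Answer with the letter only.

Attach person 1st person -ew → ziyeew.
Attach voice active -un → ziyeewun.
So the correct form is ziyeewun, option (C).
(B) ziyeonun is wrong: it uses 2nd person instead of 1st person for person.
(D) ziyeewpath is wrong: it uses passive instead of active for voice.
(A) ziyeunew is wrong: it has the affixes in the wrong order.

C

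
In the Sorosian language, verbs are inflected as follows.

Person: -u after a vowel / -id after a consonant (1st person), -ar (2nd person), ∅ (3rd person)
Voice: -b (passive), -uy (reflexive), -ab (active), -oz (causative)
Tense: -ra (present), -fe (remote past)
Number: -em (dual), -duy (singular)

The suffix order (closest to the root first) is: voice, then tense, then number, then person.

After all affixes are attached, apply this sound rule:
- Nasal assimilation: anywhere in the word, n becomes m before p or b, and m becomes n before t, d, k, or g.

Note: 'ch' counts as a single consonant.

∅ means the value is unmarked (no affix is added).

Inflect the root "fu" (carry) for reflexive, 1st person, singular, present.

Attach voice reflexive -uy → fuuy.
Attach tense present -ra → fuuyra.
Attach number singular -duy → fuuyraduy.
Attach person 1st person -id (after consonant 'y') → fuuyraduyid.
Nasal assimilation: no change.

fuuyraduyid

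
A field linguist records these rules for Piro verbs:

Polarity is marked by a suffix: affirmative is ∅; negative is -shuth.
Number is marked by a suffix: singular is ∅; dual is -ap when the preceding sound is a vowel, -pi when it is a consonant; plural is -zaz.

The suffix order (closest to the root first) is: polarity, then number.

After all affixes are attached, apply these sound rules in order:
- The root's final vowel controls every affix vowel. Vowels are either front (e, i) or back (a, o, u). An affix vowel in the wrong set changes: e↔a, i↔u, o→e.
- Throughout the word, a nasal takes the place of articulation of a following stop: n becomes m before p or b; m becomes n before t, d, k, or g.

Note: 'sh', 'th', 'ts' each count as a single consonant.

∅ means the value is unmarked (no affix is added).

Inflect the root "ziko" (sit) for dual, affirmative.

polarity = affirmative: zero marking, form stays ziko.
Attach number dual -ap (after vowel 'o') → zikoap.
Vowel harmony: no change.
Nasal assimilation: no change.

zikoap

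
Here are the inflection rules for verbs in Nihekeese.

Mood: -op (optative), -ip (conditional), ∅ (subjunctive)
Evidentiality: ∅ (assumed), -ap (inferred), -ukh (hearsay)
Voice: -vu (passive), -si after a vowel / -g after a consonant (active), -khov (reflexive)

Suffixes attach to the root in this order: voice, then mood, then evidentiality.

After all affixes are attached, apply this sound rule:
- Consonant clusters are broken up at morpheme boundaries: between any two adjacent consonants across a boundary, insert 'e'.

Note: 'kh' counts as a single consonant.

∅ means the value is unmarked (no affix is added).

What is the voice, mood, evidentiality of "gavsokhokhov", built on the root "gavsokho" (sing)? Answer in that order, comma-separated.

reflexive, subjunctive, assumed

Segment: gavsokho-khov.
voice: -khov → reflexive.
mood: ∅ → subjunctive.
evidentiality: ∅ → assumed.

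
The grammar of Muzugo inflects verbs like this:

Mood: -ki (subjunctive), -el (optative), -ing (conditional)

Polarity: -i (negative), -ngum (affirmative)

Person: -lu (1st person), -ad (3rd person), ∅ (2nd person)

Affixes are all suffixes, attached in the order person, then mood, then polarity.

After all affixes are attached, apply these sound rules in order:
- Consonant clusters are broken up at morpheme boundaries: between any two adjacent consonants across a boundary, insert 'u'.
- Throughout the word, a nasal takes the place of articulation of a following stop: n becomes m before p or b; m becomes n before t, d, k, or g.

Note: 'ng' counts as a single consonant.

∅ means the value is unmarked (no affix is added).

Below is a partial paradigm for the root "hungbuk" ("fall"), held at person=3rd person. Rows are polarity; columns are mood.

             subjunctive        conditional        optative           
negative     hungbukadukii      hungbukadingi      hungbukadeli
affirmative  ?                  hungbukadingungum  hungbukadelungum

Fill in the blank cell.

Attach person 3rd person -ad → hungbukad.
Attach mood subjunctive -ki → hungbukadki.
Attach polarity affirmative -ngum → hungbukadkingum.
Apply epenthesis: hungbukadkingum → hungbukadukingum.
Nasal assimilation: no change.

hungbukadukingum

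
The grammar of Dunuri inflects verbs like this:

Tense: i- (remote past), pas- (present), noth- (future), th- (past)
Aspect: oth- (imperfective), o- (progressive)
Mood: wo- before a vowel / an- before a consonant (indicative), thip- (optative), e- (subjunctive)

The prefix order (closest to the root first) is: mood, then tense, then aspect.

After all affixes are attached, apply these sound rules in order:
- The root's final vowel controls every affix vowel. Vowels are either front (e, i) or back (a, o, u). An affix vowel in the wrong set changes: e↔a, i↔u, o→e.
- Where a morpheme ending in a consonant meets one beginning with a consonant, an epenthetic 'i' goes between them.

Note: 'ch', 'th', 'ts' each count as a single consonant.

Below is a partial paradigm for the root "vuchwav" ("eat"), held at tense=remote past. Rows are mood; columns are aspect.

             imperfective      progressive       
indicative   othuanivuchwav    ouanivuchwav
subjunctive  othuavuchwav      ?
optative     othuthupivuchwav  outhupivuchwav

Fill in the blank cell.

Attach mood subjunctive e- → evuchwav.
Attach tense remote past i- → ievuchwav.
Attach aspect progressive o- → oievuchwav.
Apply vowel harmony: oievuchwav → ouavuchwav.
Epenthesis: no change.

ouavuchwav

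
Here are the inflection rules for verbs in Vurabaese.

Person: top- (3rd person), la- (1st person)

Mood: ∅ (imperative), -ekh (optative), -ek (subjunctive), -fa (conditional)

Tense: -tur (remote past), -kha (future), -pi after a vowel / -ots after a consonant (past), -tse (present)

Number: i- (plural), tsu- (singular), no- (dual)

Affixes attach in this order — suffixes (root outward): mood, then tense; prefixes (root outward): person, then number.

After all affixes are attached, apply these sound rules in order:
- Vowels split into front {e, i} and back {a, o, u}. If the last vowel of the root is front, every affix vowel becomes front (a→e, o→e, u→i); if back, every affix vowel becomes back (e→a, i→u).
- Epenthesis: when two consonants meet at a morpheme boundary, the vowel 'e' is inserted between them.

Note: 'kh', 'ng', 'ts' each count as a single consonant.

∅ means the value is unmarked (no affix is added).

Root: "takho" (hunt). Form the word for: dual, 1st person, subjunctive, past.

Attach person 1st person la- → latakho.
Attach mood subjunctive -ek → latakhoek.
Attach number dual no- → nolatakhoek.
Attach tense past -ots (after consonant 'k') → nolatakhoekots.
Apply vowel harmony: nolatakhoekots → nolatakhoakots.
Epenthesis: no change.

nolatakhoakots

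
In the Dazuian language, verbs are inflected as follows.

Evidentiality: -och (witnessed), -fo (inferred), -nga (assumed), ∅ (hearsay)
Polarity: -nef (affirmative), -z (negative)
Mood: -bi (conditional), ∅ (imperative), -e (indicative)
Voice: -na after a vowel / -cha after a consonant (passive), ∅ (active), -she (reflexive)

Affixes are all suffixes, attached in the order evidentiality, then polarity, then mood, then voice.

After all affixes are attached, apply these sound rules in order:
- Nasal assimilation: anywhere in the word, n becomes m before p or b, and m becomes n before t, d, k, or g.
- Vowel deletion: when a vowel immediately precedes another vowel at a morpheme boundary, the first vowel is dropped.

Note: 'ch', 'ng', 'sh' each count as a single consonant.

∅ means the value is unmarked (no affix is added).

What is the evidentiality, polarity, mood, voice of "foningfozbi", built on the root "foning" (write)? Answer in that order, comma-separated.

Segment: foning-fo-z-bi.
evidentiality: -fo → inferred.
polarity: -z → negative.
mood: -bi → conditional.
voice: ∅ → active.

inferred, negative, conditional, active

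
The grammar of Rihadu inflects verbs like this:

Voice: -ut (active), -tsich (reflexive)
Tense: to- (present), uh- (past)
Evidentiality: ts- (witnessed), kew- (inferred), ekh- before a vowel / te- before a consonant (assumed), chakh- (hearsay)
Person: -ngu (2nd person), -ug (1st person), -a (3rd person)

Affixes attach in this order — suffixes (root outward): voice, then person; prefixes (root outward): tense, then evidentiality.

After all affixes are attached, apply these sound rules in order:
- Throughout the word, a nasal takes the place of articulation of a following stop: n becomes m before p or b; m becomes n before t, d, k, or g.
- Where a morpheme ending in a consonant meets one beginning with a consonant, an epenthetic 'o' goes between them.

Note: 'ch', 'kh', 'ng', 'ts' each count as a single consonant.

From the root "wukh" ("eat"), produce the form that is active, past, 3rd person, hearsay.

chakhuhowukhuta

Attach tense past uh- → uhwukh.
Attach voice active -ut → uhwukhut.
Attach person 3rd person -a → uhwukhuta.
Attach evidentiality hearsay chakh- → chakhuhwukhuta.
Nasal assimilation: no change.
Apply epenthesis: chakhuhwukhuta → chakhuhowukhuta.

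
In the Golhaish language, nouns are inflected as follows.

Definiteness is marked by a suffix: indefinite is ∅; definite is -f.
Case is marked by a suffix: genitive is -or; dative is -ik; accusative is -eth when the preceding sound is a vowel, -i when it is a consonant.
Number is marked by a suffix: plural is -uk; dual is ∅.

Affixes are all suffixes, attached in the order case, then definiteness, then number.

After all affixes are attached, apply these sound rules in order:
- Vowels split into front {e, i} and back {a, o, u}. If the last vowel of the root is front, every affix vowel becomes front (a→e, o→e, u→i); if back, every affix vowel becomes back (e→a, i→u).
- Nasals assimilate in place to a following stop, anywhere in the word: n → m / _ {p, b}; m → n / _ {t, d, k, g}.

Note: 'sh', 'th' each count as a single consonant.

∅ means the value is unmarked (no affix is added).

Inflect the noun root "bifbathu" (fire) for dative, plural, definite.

bifbathuukfuk

Attach case dative -ik → bifbathuik.
Attach definiteness definite -f → bifbathuikf.
Attach number plural -uk → bifbathuikfuk.
Apply vowel harmony: bifbathuikfuk → bifbathuukfuk.
Nasal assimilation: no change.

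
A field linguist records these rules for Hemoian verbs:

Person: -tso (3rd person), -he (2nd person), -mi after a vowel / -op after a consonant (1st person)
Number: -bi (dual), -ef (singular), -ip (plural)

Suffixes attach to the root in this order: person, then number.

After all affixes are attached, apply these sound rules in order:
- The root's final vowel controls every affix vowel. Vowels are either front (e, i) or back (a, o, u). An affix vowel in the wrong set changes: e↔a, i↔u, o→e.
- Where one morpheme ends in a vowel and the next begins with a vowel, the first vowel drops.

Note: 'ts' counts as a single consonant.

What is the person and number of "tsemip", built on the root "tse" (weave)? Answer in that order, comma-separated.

Segment: tse-mi-ip.
person: -mi/op → 1st person.
number: -ip → plural.

1st person, plural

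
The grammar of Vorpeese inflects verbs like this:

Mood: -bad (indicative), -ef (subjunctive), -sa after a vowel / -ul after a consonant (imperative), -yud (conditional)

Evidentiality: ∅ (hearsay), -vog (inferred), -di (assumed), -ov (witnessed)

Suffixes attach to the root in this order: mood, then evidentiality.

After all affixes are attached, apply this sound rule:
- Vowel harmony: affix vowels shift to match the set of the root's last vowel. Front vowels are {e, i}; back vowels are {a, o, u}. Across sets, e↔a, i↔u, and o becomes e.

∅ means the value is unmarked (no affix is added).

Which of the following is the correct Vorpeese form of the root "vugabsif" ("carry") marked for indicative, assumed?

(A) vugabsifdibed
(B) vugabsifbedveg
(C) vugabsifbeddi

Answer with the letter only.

C

Attach mood indicative -bad → vugabsifbad.
Attach evidentiality assumed -di → vugabsifbaddi.
Apply vowel harmony: vugabsifbaddi → vugabsifbeddi.
So the correct form is vugabsifbeddi, option (C).
(B) vugabsifbedveg is wrong: it uses inferred instead of assumed for evidentiality.
(A) vugabsifdibed is wrong: it has the affixes in the wrong order.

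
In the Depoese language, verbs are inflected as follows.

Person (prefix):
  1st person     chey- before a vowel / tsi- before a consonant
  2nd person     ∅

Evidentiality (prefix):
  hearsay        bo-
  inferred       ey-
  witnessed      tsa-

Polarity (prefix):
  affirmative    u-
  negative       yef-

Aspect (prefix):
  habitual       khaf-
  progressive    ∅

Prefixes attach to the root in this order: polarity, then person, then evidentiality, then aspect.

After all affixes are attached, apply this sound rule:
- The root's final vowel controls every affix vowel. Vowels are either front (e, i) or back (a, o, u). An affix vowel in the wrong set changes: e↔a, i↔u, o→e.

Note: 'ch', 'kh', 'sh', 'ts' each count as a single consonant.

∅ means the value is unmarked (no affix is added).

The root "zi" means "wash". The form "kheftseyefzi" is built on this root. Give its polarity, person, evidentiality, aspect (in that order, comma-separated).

negative, 2nd person, witnessed, habitual

Segment: khaf-tsa-yef-zi.
polarity: yef- → negative.
person: ∅ → 2nd person.
evidentiality: tsa- → witnessed.
aspect: khaf- → habitual.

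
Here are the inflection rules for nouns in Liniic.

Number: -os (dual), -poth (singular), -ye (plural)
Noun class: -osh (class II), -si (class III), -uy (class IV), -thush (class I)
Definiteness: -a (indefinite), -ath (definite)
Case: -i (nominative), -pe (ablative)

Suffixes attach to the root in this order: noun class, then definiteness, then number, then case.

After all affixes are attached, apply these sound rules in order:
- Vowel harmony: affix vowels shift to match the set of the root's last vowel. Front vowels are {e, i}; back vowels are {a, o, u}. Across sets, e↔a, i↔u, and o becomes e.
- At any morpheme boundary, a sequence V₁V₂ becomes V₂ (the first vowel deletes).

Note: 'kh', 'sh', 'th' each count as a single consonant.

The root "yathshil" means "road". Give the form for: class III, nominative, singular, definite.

Attach noun class class III -si → yathshilsi.
Attach definiteness definite -ath → yathshilsiath.
Attach number singular -poth → yathshilsiathpoth.
Attach case nominative -i → yathshilsiathpothi.
Apply vowel harmony: yathshilsiathpothi → yathshilsiethpethi.
Apply vowel deletion: yathshilsiethpethi → yathshilsethpethi.

yathshilsethpethi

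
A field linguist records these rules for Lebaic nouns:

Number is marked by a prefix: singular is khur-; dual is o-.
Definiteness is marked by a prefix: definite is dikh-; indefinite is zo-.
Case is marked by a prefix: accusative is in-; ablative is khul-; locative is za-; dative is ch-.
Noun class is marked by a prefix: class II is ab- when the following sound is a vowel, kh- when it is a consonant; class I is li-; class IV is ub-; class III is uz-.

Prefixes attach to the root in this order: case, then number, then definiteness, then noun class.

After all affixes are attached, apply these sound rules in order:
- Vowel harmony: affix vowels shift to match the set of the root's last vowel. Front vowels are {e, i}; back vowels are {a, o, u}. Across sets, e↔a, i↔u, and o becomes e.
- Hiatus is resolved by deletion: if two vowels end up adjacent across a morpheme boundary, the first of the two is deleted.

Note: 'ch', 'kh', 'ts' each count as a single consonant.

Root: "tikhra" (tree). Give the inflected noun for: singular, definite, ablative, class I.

ludukhkhurkhultikhra

Attach case ablative khul- → khultikhra.
Attach number singular khur- → khurkhultikhra.
Attach definiteness definite dikh- → dikhkhurkhultikhra.
Attach noun class class I li- → lidikhkhurkhultikhra.
Apply vowel harmony: lidikhkhurkhultikhra → ludukhkhurkhultikhra.
Vowel deletion: no change.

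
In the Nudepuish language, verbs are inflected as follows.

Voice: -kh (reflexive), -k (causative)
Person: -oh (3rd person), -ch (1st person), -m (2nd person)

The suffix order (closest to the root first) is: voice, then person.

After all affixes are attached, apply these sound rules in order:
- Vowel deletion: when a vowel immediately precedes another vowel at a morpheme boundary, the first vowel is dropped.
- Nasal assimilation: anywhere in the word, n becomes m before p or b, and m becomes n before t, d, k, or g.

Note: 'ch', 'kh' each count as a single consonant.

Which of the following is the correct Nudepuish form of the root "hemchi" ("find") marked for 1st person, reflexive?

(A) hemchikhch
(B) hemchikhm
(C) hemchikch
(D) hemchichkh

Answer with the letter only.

A

Attach voice reflexive -kh → hemchikh.
Attach person 1st person -ch → hemchikhch.
Vowel deletion: no change.
Nasal assimilation: no change.
So the correct form is hemchikhch, option (A).
(B) hemchikhm is wrong: it uses 2nd person instead of 1st person for person.
(D) hemchichkh is wrong: it has the affixes in the wrong order.
(C) hemchikch is wrong: it uses causative instead of reflexive for voice.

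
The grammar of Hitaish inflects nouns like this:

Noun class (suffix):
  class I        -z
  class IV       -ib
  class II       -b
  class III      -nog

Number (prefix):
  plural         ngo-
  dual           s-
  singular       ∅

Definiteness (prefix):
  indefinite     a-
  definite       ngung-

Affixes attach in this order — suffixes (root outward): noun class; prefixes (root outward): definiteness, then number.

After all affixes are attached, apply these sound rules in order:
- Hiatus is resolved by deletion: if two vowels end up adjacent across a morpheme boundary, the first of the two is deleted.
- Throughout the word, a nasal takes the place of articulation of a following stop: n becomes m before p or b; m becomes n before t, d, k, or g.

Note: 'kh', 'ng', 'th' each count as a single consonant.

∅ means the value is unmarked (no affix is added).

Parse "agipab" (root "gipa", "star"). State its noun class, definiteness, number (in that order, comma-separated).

class II, indefinite, singular

Segment: a-gipa-b.
noun class: -b → class II.
definiteness: a- → indefinite.
number: ∅ → singular.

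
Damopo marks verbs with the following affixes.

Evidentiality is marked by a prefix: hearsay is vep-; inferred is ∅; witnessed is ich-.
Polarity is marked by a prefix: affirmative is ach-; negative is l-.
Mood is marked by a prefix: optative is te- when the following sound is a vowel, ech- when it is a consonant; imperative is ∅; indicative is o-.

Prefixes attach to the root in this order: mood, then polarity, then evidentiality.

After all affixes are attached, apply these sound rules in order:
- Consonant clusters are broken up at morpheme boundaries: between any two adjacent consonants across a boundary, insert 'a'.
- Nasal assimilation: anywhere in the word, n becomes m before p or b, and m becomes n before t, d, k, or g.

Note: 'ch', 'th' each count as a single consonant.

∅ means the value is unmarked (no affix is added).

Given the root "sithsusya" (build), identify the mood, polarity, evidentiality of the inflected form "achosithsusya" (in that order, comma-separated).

Segment: ach-o-sithsusya.
mood: o- → indicative.
polarity: ach- → affirmative.
evidentiality: ∅ → inferred.

indicative, affirmative, inferred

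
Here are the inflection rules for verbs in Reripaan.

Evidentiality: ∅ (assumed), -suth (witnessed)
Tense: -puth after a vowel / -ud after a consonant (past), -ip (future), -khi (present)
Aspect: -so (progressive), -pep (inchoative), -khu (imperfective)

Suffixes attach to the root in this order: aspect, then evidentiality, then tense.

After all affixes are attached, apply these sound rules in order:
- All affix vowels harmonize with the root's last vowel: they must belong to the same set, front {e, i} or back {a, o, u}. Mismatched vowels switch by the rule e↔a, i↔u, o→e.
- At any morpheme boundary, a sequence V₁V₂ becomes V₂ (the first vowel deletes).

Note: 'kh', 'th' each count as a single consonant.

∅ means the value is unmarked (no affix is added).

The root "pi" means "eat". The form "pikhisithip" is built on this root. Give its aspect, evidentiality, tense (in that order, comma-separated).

imperfective, witnessed, future

Segment: pi-khu-suth-ip.
aspect: -khu → imperfective.
evidentiality: -suth → witnessed.
tense: -ip → future.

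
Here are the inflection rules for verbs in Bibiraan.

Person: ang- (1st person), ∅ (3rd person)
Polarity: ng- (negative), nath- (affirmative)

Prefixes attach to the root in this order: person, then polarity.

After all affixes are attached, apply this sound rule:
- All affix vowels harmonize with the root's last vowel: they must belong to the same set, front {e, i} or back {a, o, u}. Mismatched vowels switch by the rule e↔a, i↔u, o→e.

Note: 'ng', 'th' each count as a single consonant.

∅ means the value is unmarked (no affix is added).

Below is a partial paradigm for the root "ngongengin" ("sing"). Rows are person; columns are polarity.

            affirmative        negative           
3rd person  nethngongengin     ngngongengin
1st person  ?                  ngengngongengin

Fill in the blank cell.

nethengngongengin

Attach person 1st person ang- → angngongengin.
Attach polarity affirmative nath- → nathangngongengin.
Apply vowel harmony: nathangngongengin → nethengngongengin.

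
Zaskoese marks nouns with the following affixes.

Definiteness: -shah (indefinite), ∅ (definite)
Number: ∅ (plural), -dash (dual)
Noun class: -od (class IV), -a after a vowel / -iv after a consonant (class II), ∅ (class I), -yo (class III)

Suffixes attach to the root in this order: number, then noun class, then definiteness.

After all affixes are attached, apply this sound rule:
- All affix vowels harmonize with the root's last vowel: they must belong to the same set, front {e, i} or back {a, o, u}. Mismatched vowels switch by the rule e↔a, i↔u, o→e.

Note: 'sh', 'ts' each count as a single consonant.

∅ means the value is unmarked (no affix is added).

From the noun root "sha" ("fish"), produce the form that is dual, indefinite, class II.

Attach number dual -dash → shadash.
Attach noun class class II -iv (after consonant 'sh') → shadashiv.
Attach definiteness indefinite -shah → shadashivshah.
Apply vowel harmony: shadashivshah → shadashuvshah.

shadashuvshah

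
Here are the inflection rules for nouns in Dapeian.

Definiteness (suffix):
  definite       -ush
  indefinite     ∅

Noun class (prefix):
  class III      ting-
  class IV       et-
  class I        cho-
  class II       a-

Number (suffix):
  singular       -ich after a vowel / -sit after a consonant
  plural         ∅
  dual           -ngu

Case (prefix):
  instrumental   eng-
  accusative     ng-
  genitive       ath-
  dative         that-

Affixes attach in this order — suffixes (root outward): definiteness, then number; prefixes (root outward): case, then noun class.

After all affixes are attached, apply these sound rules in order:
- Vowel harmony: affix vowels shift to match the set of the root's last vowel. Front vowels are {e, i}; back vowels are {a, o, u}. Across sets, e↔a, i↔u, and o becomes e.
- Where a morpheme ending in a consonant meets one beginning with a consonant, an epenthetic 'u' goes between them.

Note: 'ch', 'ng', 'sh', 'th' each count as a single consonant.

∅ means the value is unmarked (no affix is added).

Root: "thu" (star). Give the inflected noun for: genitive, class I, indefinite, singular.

choathuthuuch

Attach case genitive ath- → aththu.
Attach noun class class I cho- → choaththu.
definiteness = indefinite: zero marking, form stays choaththu.
Attach number singular -ich (after vowel 'u') → choaththuich.
Apply vowel harmony: choaththuich → choaththuuch.
Apply epenthesis: choaththuuch → choathuthuuch.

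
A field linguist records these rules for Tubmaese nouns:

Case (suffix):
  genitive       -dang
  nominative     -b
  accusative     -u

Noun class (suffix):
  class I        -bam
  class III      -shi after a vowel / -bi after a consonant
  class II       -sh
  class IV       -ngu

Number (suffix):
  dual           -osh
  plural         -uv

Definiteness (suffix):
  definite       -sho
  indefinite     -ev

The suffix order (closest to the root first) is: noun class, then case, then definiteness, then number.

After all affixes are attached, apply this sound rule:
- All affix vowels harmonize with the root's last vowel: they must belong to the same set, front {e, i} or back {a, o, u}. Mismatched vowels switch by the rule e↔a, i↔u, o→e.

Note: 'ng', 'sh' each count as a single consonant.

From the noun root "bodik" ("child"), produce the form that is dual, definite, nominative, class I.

bodikbembsheesh

Attach noun class class I -bam → bodikbam.
Attach case nominative -b → bodikbamb.
Attach definiteness definite -sho → bodikbambsho.
Attach number dual -osh → bodikbambshoosh.
Apply vowel harmony: bodikbambshoosh → bodikbembsheesh.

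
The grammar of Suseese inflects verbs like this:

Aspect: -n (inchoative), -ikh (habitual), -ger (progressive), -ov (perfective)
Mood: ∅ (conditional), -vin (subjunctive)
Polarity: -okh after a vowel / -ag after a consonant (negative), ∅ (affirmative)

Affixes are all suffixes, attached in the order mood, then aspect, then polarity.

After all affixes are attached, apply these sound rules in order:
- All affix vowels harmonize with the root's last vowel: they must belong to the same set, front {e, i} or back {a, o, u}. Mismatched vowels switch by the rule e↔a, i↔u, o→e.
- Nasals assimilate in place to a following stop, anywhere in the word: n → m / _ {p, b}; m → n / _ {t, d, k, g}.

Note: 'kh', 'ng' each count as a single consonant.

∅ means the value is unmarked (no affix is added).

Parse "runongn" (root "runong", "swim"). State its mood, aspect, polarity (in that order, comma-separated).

conditional, inchoative, affirmative

Segment: runong-n.
mood: ∅ → conditional.
aspect: -n → inchoative.
polarity: ∅ → affirmative.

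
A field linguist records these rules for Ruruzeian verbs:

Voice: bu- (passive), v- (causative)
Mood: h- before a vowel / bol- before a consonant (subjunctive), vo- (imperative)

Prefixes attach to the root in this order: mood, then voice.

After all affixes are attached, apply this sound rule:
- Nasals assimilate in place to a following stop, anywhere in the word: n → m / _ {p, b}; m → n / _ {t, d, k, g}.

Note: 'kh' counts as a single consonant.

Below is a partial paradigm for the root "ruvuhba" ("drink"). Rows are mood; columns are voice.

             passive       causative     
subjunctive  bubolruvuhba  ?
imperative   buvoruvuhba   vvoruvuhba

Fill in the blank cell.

Attach mood subjunctive bol- (before consonant 'r') → bolruvuhba.
Attach voice causative v- → vbolruvuhba.
Nasal assimilation: no change.

vbolruvuhba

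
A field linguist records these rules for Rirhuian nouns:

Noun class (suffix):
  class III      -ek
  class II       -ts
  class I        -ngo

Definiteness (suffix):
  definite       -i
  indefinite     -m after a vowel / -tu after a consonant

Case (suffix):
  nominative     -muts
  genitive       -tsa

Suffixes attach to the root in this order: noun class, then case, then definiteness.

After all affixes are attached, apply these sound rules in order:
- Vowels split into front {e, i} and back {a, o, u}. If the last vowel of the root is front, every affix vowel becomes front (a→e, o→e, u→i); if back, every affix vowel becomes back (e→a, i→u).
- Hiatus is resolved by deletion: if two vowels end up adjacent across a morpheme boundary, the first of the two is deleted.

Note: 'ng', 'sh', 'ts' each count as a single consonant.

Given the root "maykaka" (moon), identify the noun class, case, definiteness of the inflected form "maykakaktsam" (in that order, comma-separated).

class III, genitive, indefinite

Segment: maykaka-ek-tsa-m.
noun class: -ek → class III.
case: -tsa → genitive.
definiteness: -m/tu → indefinite.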